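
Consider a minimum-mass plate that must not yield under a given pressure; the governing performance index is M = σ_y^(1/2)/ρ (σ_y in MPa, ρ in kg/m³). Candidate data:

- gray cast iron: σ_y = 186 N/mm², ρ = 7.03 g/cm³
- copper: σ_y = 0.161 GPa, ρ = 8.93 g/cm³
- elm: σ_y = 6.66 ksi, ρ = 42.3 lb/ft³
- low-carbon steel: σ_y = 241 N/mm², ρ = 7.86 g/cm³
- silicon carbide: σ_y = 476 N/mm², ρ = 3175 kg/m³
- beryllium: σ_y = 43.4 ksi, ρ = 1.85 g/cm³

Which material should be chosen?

elm

After converting to SI:
  gray cast iron: σ_y = 186.0 MPa, ρ = 7030 kg/m³
  copper: σ_y = 161.0 MPa, ρ = 8930 kg/m³
  elm: σ_y = 45.92 MPa, ρ = 677.6 kg/m³
  low-carbon steel: σ_y = 241.0 MPa, ρ = 7860 kg/m³
  silicon carbide: σ_y = 476.0 MPa, ρ = 3175 kg/m³
  beryllium: σ_y = 299.2 MPa, ρ = 1850 kg/m³
  elm: M = 10.0×10⁻³
  beryllium: M = 9.35×10⁻³
  silicon carbide: M = 6.87×10⁻³
  low-carbon steel: M = 1.98×10⁻³
  gray cast iron: M = 1.94×10⁻³
  copper: M = 1.42×10⁻³
Elm ranks first.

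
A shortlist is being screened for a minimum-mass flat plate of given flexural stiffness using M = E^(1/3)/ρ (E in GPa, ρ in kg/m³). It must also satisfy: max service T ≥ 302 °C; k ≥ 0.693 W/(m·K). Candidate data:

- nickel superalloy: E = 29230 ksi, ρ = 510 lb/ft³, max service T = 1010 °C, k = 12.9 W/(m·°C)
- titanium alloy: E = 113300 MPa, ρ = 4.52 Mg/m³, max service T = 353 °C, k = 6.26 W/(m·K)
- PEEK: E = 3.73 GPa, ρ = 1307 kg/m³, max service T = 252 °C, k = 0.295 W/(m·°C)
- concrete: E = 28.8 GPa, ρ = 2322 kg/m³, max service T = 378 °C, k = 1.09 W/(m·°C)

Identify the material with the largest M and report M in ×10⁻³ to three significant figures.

concrete, M = 1.32×10⁻³

Screen on constraints: max service T ≥ 302 °C; k ≥ 0.693 W/(m·K). Survivors: nickel superalloy, titanium alloy, concrete.
Putting every candidate on a common basis:
  nickel superalloy: E = 201.5 GPa, ρ = 8169 kg/m³
  titanium alloy: E = 113.3 GPa, ρ = 4520 kg/m³
  concrete: E = 28.80 GPa, ρ = 2322 kg/m³
  concrete: M = 1.32×10⁻³
  titanium alloy: M = 1.07×10⁻³
  nickel superalloy: M = 0.718×10⁻³
The maximum is for concrete.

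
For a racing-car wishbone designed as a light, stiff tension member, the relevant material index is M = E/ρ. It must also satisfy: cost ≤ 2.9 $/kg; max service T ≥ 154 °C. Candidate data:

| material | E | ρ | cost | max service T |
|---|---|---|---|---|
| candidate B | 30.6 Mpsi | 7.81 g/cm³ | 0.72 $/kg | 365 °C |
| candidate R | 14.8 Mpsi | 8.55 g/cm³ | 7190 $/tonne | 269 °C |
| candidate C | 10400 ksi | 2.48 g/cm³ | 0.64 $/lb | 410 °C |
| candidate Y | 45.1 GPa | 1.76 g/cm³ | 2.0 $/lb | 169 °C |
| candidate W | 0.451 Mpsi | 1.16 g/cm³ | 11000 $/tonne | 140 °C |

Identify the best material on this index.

Screen on constraints: cost ≤ 2.9 $/kg; max service T ≥ 154 °C. Survivors: candidate B, candidate C.
Convert each candidate to consistent units, then evaluate M:
  candidate B: E = 211.0 GPa, ρ = 7810 kg/m³
  candidate C: E = 71.71 GPa, ρ = 2480 kg/m³
  candidate C: M = 28.9 MN·m/kg
  candidate B: M = 27.0 MN·m/kg
Candidate C ranks first.

candidate C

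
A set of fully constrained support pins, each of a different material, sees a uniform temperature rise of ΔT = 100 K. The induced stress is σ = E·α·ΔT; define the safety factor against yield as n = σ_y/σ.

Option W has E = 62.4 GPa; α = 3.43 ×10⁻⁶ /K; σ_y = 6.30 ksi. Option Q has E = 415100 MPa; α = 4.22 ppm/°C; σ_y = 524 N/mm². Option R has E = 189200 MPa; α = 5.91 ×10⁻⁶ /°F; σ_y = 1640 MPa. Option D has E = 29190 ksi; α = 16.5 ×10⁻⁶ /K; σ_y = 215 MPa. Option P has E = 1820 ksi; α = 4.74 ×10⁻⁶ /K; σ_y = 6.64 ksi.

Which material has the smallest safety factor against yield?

option D

Converting E to GPa, α to ×10⁻⁶/K, σ_y to MPa, then σ and n for each:
  option W: E = 62.40, α = 3.43, σ_y = 43.44 → σ = 21.4 MPa, n = 2.03
  option Q: E = 415.1, α = 4.22, σ_y = 524.0 → σ = 175 MPa, n = 2.99
  option R: E = 189.2, α = 10.6, σ_y = 1640 → σ = 201 MPa, n = 8.15
  option D: E = 201.3, α = 16.5, σ_y = 215.0 → σ = 332 MPa, n = 0.647
  option P: E = 12.55, α = 4.74, σ_y = 45.78 → σ = 5.95 MPa, n = 7.70
Smallest n: option D with n = 0.647.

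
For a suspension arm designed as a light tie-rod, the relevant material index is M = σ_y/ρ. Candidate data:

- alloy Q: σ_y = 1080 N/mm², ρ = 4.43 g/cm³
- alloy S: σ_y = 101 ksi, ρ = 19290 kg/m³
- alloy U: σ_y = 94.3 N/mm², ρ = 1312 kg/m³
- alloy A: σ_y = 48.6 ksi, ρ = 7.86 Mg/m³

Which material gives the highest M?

alloy Q

After converting to SI:
  alloy Q: σ_y = 1080 MPa, ρ = 4430 kg/m³
  alloy S: σ_y = 696.4 MPa, ρ = 19290 kg/m³
  alloy U: σ_y = 94.30 MPa, ρ = 1312 kg/m³
  alloy A: σ_y = 335.1 MPa, ρ = 7860 kg/m³
  alloy Q: M = 244 kN·m/kg
  alloy U: M = 71.9 kN·m/kg
  alloy A: M = 42.6 kN·m/kg
  alloy S: M = 36.1 kN·m/kg
Alloy Q ranks first.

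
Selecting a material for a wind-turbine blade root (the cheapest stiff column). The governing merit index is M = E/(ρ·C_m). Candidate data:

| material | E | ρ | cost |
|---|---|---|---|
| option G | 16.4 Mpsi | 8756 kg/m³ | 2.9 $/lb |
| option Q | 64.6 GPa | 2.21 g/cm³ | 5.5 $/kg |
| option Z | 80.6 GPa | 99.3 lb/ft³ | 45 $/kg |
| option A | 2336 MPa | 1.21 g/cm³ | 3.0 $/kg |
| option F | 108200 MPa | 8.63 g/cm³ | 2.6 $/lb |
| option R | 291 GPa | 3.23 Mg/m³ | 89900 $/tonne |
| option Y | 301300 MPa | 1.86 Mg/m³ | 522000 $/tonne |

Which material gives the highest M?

After converting to SI:
  option G: E = 113.1 GPa, ρ = 8756 kg/m³, cost = 6.393 $/kg
  option Q: E = 64.60 GPa, ρ = 2210 kg/m³, cost = 5.500 $/kg
  option Z: E = 80.60 GPa, ρ = 1591 kg/m³, cost = 45.00 $/kg
  option A: E = 2.336 GPa, ρ = 1210 kg/m³, cost = 3.000 $/kg
  option F: E = 108.2 GPa, ρ = 8630 kg/m³, cost = 5.732 $/kg
  option R: E = 291.0 GPa, ρ = 3230 kg/m³, cost = 89.90 $/kg
  option Y: E = 301.3 GPa, ρ = 1860 kg/m³, cost = 522.0 $/kg
  option Q: M = 5.31 MN·m per $
  option F: M = 2.19 MN·m per $
  option G: M = 2.02 MN·m per $
  option Z: M = 1.13 MN·m per $
  option R: M = 1.00 MN·m per $
  option A: M = 0.644 MN·m per $
  option Y: M = 0.310 MN·m per $
Highest index: option Q.

option Q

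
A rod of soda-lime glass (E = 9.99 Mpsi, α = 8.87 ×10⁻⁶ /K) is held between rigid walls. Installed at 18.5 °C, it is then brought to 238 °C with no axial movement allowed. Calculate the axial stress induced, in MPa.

E = 9.99 Mpsi = 68.88 GPa.
ΔT = 219.5 K. Constrained thermal stress σ = E·α·ΔT = 68.88×10³ MPa × 8.87×10⁻⁶ × 219.5 = 134 MPa (compressive).

134 MPa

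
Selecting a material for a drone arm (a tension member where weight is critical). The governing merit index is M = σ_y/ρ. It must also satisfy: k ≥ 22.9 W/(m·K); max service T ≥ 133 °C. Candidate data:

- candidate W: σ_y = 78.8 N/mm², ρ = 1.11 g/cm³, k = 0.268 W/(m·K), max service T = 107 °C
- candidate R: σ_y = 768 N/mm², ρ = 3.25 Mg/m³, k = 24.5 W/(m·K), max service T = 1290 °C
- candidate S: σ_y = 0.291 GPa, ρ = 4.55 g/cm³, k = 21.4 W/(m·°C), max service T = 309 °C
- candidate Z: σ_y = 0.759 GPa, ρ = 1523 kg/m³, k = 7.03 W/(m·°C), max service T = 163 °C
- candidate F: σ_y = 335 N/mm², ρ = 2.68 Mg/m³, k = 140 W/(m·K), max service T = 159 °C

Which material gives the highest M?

Screen on constraints: k ≥ 22.9 W/(m·K); max service T ≥ 133 °C. Survivors: candidate R, candidate F.
After converting to SI:
  candidate R: σ_y = 768.0 MPa, ρ = 3250 kg/m³
  candidate F: σ_y = 335.0 MPa, ρ = 2680 kg/m³
  candidate R: M = 236 kN·m/kg
  candidate F: M = 125 kN·m/kg
Candidate R has the largest M.

candidate R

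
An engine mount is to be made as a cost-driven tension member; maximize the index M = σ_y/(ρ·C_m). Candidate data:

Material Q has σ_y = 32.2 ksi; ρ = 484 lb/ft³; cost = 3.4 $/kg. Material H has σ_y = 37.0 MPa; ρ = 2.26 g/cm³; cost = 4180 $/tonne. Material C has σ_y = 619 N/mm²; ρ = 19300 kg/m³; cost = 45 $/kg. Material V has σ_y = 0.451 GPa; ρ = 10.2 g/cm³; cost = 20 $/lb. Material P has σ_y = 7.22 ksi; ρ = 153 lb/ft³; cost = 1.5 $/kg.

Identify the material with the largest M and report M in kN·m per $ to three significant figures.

material P, M = 13.5 kN·m per $

Convert each candidate to consistent units, then evaluate M:
  material Q: σ_y = 222.0 MPa, ρ = 7753 kg/m³, cost = 3.400 $/kg
  material H: σ_y = 37.00 MPa, ρ = 2260 kg/m³, cost = 4.180 $/kg
  material C: σ_y = 619.0 MPa, ρ = 19300 kg/m³, cost = 45.00 $/kg
  material V: σ_y = 451.0 MPa, ρ = 10200 kg/m³, cost = 44.09 $/kg
  material P: σ_y = 49.78 MPa, ρ = 2451 kg/m³, cost = 1.500 $/kg
  material P: M = 13.5 kN·m per $
  material Q: M = 8.42 kN·m per $
  material H: M = 3.92 kN·m per $
  material V: M = 1.00 kN·m per $
  material C: M = 0.713 kN·m per $
Material P ranks first.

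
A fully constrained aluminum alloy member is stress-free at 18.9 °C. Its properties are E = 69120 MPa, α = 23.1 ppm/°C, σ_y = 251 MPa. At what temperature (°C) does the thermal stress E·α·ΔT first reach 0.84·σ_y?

E = 69120 MPa = 69.12 GPa.
E·α·ΔT = 210.8 MPa ⇒ ΔT = 210.8 / (69.12×10³ × 23.1×10⁻⁶) = 132.0 K.
T = 18.9 + 132.0 = 150.9 °C.

151 °C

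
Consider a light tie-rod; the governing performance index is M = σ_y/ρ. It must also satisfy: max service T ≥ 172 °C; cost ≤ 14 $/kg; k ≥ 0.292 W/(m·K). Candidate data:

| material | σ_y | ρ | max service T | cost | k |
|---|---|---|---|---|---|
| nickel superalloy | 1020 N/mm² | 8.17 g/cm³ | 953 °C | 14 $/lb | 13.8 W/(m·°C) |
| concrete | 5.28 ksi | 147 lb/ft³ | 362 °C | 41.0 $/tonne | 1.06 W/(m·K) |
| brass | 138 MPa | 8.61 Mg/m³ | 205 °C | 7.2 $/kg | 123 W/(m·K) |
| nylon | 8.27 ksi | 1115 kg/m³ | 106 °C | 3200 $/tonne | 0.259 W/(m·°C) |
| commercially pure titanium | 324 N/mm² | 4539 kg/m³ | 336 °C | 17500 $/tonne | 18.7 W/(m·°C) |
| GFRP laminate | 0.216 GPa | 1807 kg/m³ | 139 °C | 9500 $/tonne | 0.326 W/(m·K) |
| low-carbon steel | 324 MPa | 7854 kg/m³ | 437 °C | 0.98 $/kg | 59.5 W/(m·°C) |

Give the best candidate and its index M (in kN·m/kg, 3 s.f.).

Screen on constraints: max service T ≥ 172 °C; cost ≤ 14 $/kg; k ≥ 0.292 W/(m·K). Survivors: concrete, brass, low-carbon steel.
Convert each candidate to consistent units, then evaluate M:
  concrete: σ_y = 36.40 MPa, ρ = 2355 kg/m³
  brass: σ_y = 138.0 MPa, ρ = 8610 kg/m³
  low-carbon steel: σ_y = 324.0 MPa, ρ = 7854 kg/m³
  low-carbon steel: M = 41.3 kN·m/kg
  brass: M = 16.0 kN·m/kg
  concrete: M = 15.5 kN·m/kg
Highest index: low-carbon steel.

low-carbon steel, M = 41.3 kN·m/kg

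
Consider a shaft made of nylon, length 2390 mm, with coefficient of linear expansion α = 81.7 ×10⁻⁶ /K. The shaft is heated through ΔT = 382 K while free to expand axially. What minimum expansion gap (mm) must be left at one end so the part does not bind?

74.6 mm

ΔL = α·L₀·ΔT = 81.7×10⁻⁶ × 2390 mm × 382.0 K = 74.6 mm.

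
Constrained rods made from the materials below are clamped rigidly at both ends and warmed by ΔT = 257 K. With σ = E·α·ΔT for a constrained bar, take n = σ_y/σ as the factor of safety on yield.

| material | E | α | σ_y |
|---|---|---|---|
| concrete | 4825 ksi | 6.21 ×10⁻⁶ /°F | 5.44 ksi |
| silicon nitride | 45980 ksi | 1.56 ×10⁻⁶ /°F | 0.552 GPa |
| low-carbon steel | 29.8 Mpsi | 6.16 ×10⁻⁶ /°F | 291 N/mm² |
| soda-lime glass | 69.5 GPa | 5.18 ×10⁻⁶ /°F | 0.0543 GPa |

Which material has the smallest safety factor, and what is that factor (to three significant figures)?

soda-lime glass, n = 0.326

Converting E to GPa, α to ×10⁻⁶/K, σ_y to MPa, then σ and n for each:
  concrete: E = 33.27, α = 11.2, σ_y = 37.51 → σ = 95.6 MPa, n = 0.392
  silicon nitride: E = 317.0, α = 2.81, σ_y = 552.0 → σ = 229 MPa, n = 2.41
  low-carbon steel: E = 205.5, α = 11.1, σ_y = 291.0 → σ = 585 MPa, n = 0.497
  soda-lime glass: E = 69.50, α = 9.32, σ_y = 54.30 → σ = 167 MPa, n = 0.326
The minimum is soda-lime glass at n = 0.326.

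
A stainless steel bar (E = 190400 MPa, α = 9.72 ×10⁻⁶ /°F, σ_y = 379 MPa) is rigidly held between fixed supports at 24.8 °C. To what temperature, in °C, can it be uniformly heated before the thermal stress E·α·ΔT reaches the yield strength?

139 °C

E = 190400 MPa = 190.4 GPa.
α = 9.72×10⁻⁶/°F × 9/5 = 17.5×10⁻⁶/K.
E·α·ΔT = 379.0 MPa ⇒ ΔT = 379.0 / (190.4×10³ × 17.5×10⁻⁶) = 113.8 K.
T = 24.8 + 113.8 = 138.6 °C.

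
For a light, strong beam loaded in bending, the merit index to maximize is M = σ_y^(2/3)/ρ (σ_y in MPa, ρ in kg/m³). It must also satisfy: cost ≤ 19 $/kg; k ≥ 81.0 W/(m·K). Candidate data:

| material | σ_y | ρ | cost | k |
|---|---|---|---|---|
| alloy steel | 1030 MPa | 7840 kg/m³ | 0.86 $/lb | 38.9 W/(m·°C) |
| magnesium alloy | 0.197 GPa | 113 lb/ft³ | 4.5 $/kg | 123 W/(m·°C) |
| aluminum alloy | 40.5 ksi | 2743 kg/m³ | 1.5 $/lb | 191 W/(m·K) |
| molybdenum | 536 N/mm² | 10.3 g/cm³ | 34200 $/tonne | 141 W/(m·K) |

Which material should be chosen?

Screen on constraints: cost ≤ 19 $/kg; k ≥ 81.0 W/(m·K). Survivors: magnesium alloy, aluminum alloy.
Putting every candidate on a common basis:
  magnesium alloy: σ_y = 197.0 MPa, ρ = 1810 kg/m³
  aluminum alloy: σ_y = 279.2 MPa, ρ = 2743 kg/m³
  magnesium alloy: M = 18.7×10⁻³
  aluminum alloy: M = 15.6×10⁻³
Magnesium alloy ranks first.

magnesium alloy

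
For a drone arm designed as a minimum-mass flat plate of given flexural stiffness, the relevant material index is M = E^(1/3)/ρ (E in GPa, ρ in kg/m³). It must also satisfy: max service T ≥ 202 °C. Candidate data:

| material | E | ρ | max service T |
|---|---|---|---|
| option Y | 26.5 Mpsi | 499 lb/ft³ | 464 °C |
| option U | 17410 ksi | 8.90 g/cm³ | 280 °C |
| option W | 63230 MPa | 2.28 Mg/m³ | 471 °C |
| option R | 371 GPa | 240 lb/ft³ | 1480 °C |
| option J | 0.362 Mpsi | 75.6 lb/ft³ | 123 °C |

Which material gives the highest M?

Screen on constraints: max service T ≥ 202 °C. Survivors: option Y, option U, option W, option R.
Normalizing units and computing the index:
  option Y: E = 182.7 GPa, ρ = 7993 kg/m³
  option U: E = 120.0 GPa, ρ = 8900 kg/m³
  option W: E = 63.23 GPa, ρ = 2280 kg/m³
  option R: E = 371.0 GPa, ρ = 3844 kg/m³
  option R: M = 1.87×10⁻³
  option W: M = 1.75×10⁻³
  option Y: M = 0.710×10⁻³
  option U: M = 0.554×10⁻³
Option R ranks first.

option R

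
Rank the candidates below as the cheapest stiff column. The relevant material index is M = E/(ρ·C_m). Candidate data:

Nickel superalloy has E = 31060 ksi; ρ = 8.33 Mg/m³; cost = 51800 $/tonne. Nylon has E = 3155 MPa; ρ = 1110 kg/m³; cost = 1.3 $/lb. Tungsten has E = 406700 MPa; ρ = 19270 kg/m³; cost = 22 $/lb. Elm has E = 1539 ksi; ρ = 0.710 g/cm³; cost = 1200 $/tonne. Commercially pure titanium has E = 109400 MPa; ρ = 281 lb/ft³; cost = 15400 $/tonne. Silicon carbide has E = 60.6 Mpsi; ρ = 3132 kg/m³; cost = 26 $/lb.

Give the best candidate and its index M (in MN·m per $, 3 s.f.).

Putting every candidate on a common basis:
  nickel superalloy: E = 214.2 GPa, ρ = 8330 kg/m³, cost = 51.80 $/kg
  nylon: E = 3.155 GPa, ρ = 1110 kg/m³, cost = 2.866 $/kg
  tungsten: E = 406.7 GPa, ρ = 19270 kg/m³, cost = 48.50 $/kg
  elm: E = 10.61 GPa, ρ = 710.0 kg/m³, cost = 1.200 $/kg
  commercially pure titanium: E = 109.4 GPa, ρ = 4501 kg/m³, cost = 15.40 $/kg
  silicon carbide: E = 417.8 GPa, ρ = 3132 kg/m³, cost = 57.32 $/kg
  elm: M = 12.5 MN·m per $
  silicon carbide: M = 2.33 MN·m per $
  commercially pure titanium: M = 1.58 MN·m per $
  nylon: M = 0.992 MN·m per $
  nickel superalloy: M = 0.496 MN·m per $
  tungsten: M = 0.435 MN·m per $
The maximum is for elm.

elm, M = 12.5 MN·m per $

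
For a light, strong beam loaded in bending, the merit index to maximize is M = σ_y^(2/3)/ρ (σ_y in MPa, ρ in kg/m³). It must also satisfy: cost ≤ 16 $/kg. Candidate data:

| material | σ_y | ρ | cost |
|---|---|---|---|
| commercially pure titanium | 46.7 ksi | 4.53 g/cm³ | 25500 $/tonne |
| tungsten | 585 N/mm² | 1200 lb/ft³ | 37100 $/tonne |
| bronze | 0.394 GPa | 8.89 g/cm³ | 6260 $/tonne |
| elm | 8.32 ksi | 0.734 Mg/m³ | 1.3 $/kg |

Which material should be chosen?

elm

Screen on constraints: cost ≤ 16 $/kg. Survivors: bronze, elm.
Convert each candidate to consistent units, then evaluate M:
  bronze: σ_y = 394.0 MPa, ρ = 8890 kg/m³
  elm: σ_y = 57.36 MPa, ρ = 734.0 kg/m³
  elm: M = 20.3×10⁻³
  bronze: M = 6.05×10⁻³
Elm has the largest M.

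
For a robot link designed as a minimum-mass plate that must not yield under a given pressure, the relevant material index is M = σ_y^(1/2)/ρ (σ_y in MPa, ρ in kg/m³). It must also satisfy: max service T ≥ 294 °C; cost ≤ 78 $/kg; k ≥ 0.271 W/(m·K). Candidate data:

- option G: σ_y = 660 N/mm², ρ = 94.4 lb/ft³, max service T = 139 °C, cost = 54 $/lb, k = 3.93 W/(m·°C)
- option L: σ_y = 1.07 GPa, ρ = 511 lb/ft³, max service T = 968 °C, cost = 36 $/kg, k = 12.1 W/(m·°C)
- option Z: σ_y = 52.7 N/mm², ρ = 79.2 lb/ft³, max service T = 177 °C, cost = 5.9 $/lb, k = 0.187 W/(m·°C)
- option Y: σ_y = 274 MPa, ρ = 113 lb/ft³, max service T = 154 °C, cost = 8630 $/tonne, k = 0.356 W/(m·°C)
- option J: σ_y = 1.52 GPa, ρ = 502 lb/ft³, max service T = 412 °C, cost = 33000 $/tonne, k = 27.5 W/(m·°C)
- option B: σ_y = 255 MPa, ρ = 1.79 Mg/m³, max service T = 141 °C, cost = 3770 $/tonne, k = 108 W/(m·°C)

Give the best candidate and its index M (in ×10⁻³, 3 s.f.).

Screen on constraints: max service T ≥ 294 °C; cost ≤ 78 $/kg; k ≥ 0.271 W/(m·K). Survivors: option L, option J.
Putting every candidate on a common basis:
  option L: σ_y = 1070 MPa, ρ = 8185 kg/m³
  option J: σ_y = 1520 MPa, ρ = 8041 kg/m³
  option J: M = 4.85×10⁻³
  option L: M = 4.00×10⁻³
Option J has the largest M.

option J, M = 4.85×10⁻³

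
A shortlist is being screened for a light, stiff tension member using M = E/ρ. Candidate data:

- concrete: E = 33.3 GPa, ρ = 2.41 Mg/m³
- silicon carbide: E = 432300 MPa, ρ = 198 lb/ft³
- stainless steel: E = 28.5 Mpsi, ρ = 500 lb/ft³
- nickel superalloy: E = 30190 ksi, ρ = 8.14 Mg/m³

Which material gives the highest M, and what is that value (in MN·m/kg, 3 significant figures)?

After converting to SI:
  concrete: E = 33.30 GPa, ρ = 2410 kg/m³
  silicon carbide: E = 432.3 GPa, ρ = 3172 kg/m³
  stainless steel: E = 196.5 GPa, ρ = 8009 kg/m³
  nickel superalloy: E = 208.2 GPa, ρ = 8140 kg/m³
  silicon carbide: M = 136 MN·m/kg
  nickel superalloy: M = 25.6 MN·m/kg
  stainless steel: M = 24.5 MN·m/kg
  concrete: M = 13.8 MN·m/kg
Highest index: silicon carbide.

silicon carbide, M = 136 MN·m/kg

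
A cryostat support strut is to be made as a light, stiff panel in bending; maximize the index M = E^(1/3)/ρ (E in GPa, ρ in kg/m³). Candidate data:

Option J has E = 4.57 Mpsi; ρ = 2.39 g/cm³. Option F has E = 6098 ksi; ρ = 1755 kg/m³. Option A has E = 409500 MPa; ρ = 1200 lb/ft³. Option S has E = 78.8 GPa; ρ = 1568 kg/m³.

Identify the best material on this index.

option S

After converting to SI:
  option J: E = 31.51 GPa, ρ = 2390 kg/m³
  option F: E = 42.04 GPa, ρ = 1755 kg/m³
  option A: E = 409.5 GPa, ρ = 19220 kg/m³
  option S: E = 78.80 GPa, ρ = 1568 kg/m³
  option S: M = 2.73×10⁻³
  option F: M = 1.98×10⁻³
  option J: M = 1.32×10⁻³
  option A: M = 0.386×10⁻³
Option S ranks first.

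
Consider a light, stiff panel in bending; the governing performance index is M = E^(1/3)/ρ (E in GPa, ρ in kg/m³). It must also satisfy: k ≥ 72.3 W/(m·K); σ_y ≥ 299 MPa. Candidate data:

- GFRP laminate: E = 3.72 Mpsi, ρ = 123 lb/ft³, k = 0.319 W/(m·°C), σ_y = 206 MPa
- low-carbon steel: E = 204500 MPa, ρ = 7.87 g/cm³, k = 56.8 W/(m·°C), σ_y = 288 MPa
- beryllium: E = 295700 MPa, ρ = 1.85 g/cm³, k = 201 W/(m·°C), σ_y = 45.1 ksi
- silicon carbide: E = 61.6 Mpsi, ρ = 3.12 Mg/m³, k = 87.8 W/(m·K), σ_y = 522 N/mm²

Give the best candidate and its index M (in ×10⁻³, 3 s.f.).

Screen on constraints: k ≥ 72.3 W/(m·K); σ_y ≥ 299 MPa. Survivors: beryllium, silicon carbide.
In SI units:
  beryllium: E = 295.7 GPa, ρ = 1850 kg/m³
  silicon carbide: E = 424.7 GPa, ρ = 3120 kg/m³
  beryllium: M = 3.60×10⁻³
  silicon carbide: M = 2.41×10⁻³
Beryllium has the largest M.

beryllium, M = 3.60×10⁻³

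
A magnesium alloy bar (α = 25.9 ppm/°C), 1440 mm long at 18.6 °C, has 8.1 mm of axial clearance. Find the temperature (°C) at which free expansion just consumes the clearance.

α·L₀·ΔT = 8.1 mm ⇒ ΔT = 8.1 / (25.9×10⁻⁶ × 1440.0) = 217.2 K.
T = 18.6 + 217.2 = 235.8 °C.

236 °C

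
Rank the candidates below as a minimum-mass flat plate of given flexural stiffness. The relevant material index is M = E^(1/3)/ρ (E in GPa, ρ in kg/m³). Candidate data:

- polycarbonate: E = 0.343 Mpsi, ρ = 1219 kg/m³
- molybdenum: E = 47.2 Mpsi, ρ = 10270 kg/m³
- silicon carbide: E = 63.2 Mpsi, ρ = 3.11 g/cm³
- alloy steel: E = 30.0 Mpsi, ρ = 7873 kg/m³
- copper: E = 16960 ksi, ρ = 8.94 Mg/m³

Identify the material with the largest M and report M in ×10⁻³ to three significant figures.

silicon carbide, M = 2.44×10⁻³

After converting to SI:
  polycarbonate: E = 2.365 GPa, ρ = 1219 kg/m³
  molybdenum: E = 325.4 GPa, ρ = 10270 kg/m³
  silicon carbide: E = 435.7 GPa, ρ = 3110 kg/m³
  alloy steel: E = 206.8 GPa, ρ = 7873 kg/m³
  copper: E = 116.9 GPa, ρ = 8940 kg/m³
  silicon carbide: M = 2.44×10⁻³
  polycarbonate: M = 1.09×10⁻³
  alloy steel: M = 0.751×10⁻³
  molybdenum: M = 0.670×10⁻³
  copper: M = 0.547×10⁻³
The maximum is for silicon carbide.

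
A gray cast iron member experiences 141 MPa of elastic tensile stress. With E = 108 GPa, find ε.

1.31×10⁻³

ε = σ/E = 141 / 108000 = 1.31×10⁻³.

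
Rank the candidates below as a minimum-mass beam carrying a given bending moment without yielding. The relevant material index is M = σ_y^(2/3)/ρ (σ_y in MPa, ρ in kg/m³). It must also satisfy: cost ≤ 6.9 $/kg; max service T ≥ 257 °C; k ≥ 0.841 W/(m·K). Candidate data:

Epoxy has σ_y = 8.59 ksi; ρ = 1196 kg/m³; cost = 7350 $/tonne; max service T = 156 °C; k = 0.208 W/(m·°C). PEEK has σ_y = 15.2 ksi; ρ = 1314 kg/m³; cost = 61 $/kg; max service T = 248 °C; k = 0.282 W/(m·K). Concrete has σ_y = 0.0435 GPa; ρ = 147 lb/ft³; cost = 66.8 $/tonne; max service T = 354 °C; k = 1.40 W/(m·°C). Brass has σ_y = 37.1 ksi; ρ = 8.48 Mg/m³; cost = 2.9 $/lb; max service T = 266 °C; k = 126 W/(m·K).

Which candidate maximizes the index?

Screen on constraints: cost ≤ 6.9 $/kg; max service T ≥ 257 °C; k ≥ 0.841 W/(m·K). Survivors: concrete, brass.
After converting to SI:
  concrete: σ_y = 43.50 MPa, ρ = 2355 kg/m³
  brass: σ_y = 255.8 MPa, ρ = 8480 kg/m³
  concrete: M = 5.25×10⁻³
  brass: M = 4.75×10⁻³
Highest index: concrete.

concrete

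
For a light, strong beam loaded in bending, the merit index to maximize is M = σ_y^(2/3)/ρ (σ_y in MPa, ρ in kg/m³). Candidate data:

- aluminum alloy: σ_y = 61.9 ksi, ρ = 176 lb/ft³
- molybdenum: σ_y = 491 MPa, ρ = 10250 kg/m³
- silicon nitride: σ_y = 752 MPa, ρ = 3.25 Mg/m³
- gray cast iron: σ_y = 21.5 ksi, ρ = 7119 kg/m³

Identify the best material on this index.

Normalizing units and computing the index:
  aluminum alloy: σ_y = 426.8 MPa, ρ = 2819 kg/m³
  molybdenum: σ_y = 491.0 MPa, ρ = 10250 kg/m³
  silicon nitride: σ_y = 752.0 MPa, ρ = 3250 kg/m³
  gray cast iron: σ_y = 148.2 MPa, ρ = 7119 kg/m³
  silicon nitride: M = 25.4×10⁻³
  aluminum alloy: M = 20.1×10⁻³
  molybdenum: M = 6.07×10⁻³
  gray cast iron: M = 3.93×10⁻³
The maximum is for silicon nitride.

silicon nitride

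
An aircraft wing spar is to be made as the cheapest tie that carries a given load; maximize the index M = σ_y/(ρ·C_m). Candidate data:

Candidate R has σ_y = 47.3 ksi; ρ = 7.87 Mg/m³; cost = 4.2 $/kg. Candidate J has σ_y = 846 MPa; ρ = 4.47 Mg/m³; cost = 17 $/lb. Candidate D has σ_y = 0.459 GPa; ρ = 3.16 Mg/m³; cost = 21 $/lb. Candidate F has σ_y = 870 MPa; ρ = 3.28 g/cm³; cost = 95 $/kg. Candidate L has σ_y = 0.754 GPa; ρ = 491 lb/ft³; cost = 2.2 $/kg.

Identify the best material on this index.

candidate L

Convert each candidate to consistent units, then evaluate M:
  candidate R: σ_y = 326.1 MPa, ρ = 7870 kg/m³, cost = 4.200 $/kg
  candidate J: σ_y = 846.0 MPa, ρ = 4470 kg/m³, cost = 37.48 $/kg
  candidate D: σ_y = 459.0 MPa, ρ = 3160 kg/m³, cost = 46.30 $/kg
  candidate F: σ_y = 870.0 MPa, ρ = 3280 kg/m³, cost = 95.00 $/kg
  candidate L: σ_y = 754.0 MPa, ρ = 7865 kg/m³, cost = 2.200 $/kg
  candidate L: M = 43.6 kN·m per $
  candidate R: M = 9.87 kN·m per $
  candidate J: M = 5.05 kN·m per $
  candidate D: M = 3.14 kN·m per $
  candidate F: M = 2.79 kN·m per $
Candidate L ranks first.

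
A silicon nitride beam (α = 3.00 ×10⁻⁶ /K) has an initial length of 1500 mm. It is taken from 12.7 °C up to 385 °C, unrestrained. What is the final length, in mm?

1501.7 mm

ΔT = 385 − 12.7 = 372.3 K.
ΔL = α·L₀·ΔT = 3.00×10⁻⁶ × 1500 mm × 372.3 K = 1.68 mm.
L = L₀ + ΔL = 1500 + 1.68 = 1501.7 mm.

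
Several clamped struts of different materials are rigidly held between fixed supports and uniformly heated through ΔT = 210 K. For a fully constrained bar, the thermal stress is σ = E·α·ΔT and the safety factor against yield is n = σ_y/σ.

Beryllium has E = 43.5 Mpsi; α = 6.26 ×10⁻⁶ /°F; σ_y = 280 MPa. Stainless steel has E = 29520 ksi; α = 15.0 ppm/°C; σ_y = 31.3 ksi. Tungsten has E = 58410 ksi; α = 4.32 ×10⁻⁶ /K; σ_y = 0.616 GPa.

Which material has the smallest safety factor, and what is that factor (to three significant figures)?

Per material, after unit conversion:
  beryllium: E = 299.9, α = 11.3, σ_y = 280.0 → σ = 710 MPa, n = 0.395
  stainless steel: E = 203.5, α = 15.0, σ_y = 215.8 → σ = 641 MPa, n = 0.337
  tungsten: E = 402.7, α = 4.32, σ_y = 616.0 → σ = 365 MPa, n = 1.69
Stainless steel has the lowest safety factor, n = 0.337.

stainless steel, n = 0.337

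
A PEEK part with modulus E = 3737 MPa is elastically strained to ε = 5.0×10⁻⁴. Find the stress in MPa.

1.87 MPa

E = 3737 MPa = 3.737 GPa.
σ = E·ε = 3737 MPa × 5.0×10⁻⁴ = 1.87 MPa.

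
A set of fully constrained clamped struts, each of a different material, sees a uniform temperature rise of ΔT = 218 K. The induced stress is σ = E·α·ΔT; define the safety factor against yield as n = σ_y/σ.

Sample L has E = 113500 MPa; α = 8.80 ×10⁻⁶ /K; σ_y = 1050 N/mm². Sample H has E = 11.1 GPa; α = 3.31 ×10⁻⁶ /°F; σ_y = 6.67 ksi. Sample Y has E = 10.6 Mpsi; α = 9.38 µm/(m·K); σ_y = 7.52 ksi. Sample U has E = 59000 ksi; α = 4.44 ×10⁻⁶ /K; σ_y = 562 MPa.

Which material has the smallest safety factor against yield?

sample Y

With everything in SI (GPa, ×10⁻⁶/K, MPa):
  sample L: E = 113.5, α = 8.80, σ_y = 1050 → σ = 218 MPa, n = 4.82
  sample H: E = 11.10, α = 5.96, σ_y = 45.99 → σ = 14.4 MPa, n = 3.19
  sample Y: E = 73.08, α = 9.38, σ_y = 51.85 → σ = 149 MPa, n = 0.347
  sample U: E = 406.8, α = 4.44, σ_y = 562.0 → σ = 394 MPa, n = 1.43
Sample Y has the lowest safety factor, n = 0.347.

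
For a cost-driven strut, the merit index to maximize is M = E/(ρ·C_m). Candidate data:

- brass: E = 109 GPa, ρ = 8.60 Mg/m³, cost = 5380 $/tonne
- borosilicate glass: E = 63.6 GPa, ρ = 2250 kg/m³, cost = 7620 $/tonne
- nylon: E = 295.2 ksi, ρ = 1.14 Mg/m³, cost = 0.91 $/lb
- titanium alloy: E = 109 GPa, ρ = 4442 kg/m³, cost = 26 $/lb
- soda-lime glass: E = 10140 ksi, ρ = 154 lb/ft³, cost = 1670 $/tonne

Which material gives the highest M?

soda-lime glass

After converting to SI:
  brass: E = 109.0 GPa, ρ = 8600 kg/m³, cost = 5.380 $/kg
  borosilicate glass: E = 63.60 GPa, ρ = 2250 kg/m³, cost = 7.620 $/kg
  nylon: E = 2.035 GPa, ρ = 1140 kg/m³, cost = 2.006 $/kg
  titanium alloy: E = 109.0 GPa, ρ = 4442 kg/m³, cost = 57.32 $/kg
  soda-lime glass: E = 69.91 GPa, ρ = 2467 kg/m³, cost = 1.670 $/kg
  soda-lime glass: M = 17.0 MN·m per $
  borosilicate glass: M = 3.71 MN·m per $
  brass: M = 2.36 MN·m per $
  nylon: M = 0.890 MN·m per $
  titanium alloy: M = 0.428 MN·m per $
Soda-lime glass has the largest M.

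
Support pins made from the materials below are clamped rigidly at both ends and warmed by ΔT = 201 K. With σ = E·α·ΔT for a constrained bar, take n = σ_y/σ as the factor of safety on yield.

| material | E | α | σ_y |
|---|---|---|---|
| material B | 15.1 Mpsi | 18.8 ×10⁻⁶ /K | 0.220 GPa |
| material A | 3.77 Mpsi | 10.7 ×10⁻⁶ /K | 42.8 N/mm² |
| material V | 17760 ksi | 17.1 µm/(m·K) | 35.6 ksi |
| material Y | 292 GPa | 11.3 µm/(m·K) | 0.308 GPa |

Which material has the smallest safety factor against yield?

material Y

Per material, after unit conversion:
  material B: E = 104.1, α = 18.8, σ_y = 220.0 → σ = 393 MPa, n = 0.559
  material A: E = 25.99, α = 10.7, σ_y = 42.80 → σ = 55.9 MPa, n = 0.766
  material V: E = 122.5, α = 17.1, σ_y = 245.5 → σ = 421 MPa, n = 0.583
  material Y: E = 292.0, α = 11.3, σ_y = 308.0 → σ = 663 MPa, n = 0.464
Smallest n: material Y with n = 0.464.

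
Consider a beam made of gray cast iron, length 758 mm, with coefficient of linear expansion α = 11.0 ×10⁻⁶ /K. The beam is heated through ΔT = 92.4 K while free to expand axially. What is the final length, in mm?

ΔL = α·L₀·ΔT = 11.0×10⁻⁶ × 758 mm × 92.40 K = 0.770 mm.
L = L₀ + ΔL = 758 + 0.770 = 758.77 mm.

758.77 mm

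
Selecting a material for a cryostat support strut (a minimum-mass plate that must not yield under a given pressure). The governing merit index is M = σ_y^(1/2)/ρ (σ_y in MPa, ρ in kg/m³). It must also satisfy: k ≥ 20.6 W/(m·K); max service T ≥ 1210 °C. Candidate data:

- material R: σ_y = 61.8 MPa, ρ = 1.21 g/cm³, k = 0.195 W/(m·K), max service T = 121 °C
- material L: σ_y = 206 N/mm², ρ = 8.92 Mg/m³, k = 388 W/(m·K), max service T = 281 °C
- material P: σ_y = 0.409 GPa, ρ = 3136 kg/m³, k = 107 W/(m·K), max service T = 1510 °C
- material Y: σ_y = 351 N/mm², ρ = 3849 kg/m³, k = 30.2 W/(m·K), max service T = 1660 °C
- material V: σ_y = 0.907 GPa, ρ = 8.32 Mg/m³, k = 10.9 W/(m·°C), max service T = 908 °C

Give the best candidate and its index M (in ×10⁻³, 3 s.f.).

material P, M = 6.45×10⁻³

Screen on constraints: k ≥ 20.6 W/(m·K); max service T ≥ 1210 °C. Survivors: material P, material Y.
In SI units:
  material P: σ_y = 409.0 MPa, ρ = 3136 kg/m³
  material Y: σ_y = 351.0 MPa, ρ = 3849 kg/m³
  material P: M = 6.45×10⁻³
  material Y: M = 4.87×10⁻³
The maximum is for material P.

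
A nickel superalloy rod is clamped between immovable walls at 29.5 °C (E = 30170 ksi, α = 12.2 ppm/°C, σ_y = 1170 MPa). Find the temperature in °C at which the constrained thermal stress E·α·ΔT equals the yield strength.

E = 30170 ksi = 208.0 GPa.
E·α·ΔT = 1170 MPa ⇒ ΔT = 1170 / (208.0×10³ × 12.2×10⁻⁶) = 461.0 K.
T = 29.5 + 461.0 = 490.5 °C.

491 °C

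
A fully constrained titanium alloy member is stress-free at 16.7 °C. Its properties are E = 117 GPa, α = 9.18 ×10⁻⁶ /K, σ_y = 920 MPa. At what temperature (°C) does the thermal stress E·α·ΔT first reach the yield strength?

E·α·ΔT = 920.0 MPa ⇒ ΔT = 920.0 / (117.0×10³ × 9.18×10⁻⁶) = 856.6 K.
T = 16.7 + 856.6 = 873.3 °C.

873 °C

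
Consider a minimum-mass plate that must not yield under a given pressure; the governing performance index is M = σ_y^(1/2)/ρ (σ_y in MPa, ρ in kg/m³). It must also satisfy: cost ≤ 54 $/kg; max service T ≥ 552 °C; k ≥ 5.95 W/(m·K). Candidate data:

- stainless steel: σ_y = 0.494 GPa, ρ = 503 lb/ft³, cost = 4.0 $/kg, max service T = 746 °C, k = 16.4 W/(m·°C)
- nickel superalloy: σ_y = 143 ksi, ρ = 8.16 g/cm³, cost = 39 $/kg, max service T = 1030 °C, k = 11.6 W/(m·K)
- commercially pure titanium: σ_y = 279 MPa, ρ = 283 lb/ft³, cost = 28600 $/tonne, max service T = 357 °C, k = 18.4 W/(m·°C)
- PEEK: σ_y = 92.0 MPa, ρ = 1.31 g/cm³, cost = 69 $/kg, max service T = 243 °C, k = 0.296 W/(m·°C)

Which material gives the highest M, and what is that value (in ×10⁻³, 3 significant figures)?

nickel superalloy, M = 3.85×10⁻³

Screen on constraints: cost ≤ 54 $/kg; max service T ≥ 552 °C; k ≥ 5.95 W/(m·K). Survivors: stainless steel, nickel superalloy.
Normalizing units and computing the index:
  stainless steel: σ_y = 494.0 MPa, ρ = 8057 kg/m³
  nickel superalloy: σ_y = 986.0 MPa, ρ = 8160 kg/m³
  nickel superalloy: M = 3.85×10⁻³
  stainless steel: M = 2.76×10⁻³
Nickel superalloy ranks first.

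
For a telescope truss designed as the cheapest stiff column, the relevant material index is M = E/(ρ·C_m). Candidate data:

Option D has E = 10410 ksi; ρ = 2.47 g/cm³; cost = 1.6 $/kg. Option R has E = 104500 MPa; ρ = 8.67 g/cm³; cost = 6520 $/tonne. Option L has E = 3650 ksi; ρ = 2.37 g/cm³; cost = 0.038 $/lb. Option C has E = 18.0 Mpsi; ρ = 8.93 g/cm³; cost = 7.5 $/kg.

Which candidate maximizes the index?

option L

After converting to SI:
  option D: E = 71.77 GPa, ρ = 2470 kg/m³, cost = 1.600 $/kg
  option R: E = 104.5 GPa, ρ = 8670 kg/m³, cost = 6.520 $/kg
  option L: E = 25.17 GPa, ρ = 2370 kg/m³, cost = 0.08377 $/kg
  option C: E = 124.1 GPa, ρ = 8930 kg/m³, cost = 7.500 $/kg
  option L: M = 127 MN·m per $
  option D: M = 18.2 MN·m per $
  option C: M = 1.85 MN·m per $
  option R: M = 1.85 MN·m per $
Option L ranks first.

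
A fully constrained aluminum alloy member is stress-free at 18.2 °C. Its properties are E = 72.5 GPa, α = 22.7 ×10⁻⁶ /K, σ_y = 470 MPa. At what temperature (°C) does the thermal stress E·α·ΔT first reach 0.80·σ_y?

247 °C

E·α·ΔT = 376.0 MPa ⇒ ΔT = 376.0 / (72.50×10³ × 22.7×10⁻⁶) = 228.5 K.
T = 18.2 + 228.5 = 246.7 °C.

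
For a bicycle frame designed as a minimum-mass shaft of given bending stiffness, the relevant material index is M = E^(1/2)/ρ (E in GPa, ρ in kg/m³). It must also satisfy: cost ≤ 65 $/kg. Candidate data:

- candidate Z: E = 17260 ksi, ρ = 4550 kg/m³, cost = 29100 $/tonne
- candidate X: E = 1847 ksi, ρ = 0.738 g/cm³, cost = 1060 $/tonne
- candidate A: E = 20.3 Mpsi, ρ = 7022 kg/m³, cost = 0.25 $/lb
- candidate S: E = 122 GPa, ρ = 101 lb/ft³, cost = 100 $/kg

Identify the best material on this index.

Screen on constraints: cost ≤ 65 $/kg. Survivors: candidate Z, candidate X, candidate A.
Convert each candidate to consistent units, then evaluate M:
  candidate Z: E = 119.0 GPa, ρ = 4550 kg/m³
  candidate X: E = 12.73 GPa, ρ = 738.0 kg/m³
  candidate A: E = 140.0 GPa, ρ = 7022 kg/m³
  candidate X: M = 4.84×10⁻³
  candidate Z: M = 2.40×10⁻³
  candidate A: M = 1.68×10⁻³
Candidate X has the largest M.

candidate X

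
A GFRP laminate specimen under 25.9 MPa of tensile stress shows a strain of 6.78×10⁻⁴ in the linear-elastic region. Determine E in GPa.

38.2 GPa

E = σ/ε = 25.9 MPa / 6.78×10⁻⁴ = 38200 MPa = 38.2 GPa.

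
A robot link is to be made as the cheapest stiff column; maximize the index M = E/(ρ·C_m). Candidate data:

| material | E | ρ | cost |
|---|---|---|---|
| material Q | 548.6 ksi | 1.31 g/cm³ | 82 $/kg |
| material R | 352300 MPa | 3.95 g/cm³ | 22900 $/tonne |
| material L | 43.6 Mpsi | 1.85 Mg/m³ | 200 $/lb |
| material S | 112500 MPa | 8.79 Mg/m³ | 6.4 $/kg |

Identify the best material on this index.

Convert each candidate to consistent units, then evaluate M:
  material Q: E = 3.782 GPa, ρ = 1310 kg/m³, cost = 82.00 $/kg
  material R: E = 352.3 GPa, ρ = 3950 kg/m³, cost = 22.90 $/kg
  material L: E = 300.6 GPa, ρ = 1850 kg/m³, cost = 440.9 $/kg
  material S: E = 112.5 GPa, ρ = 8790 kg/m³, cost = 6.400 $/kg
  material R: M = 3.89 MN·m per $
  material S: M = 2.00 MN·m per $
  material L: M = 0.369 MN·m per $
  material Q: M = 0.0352 MN·m per $
The maximum is for material R.

material R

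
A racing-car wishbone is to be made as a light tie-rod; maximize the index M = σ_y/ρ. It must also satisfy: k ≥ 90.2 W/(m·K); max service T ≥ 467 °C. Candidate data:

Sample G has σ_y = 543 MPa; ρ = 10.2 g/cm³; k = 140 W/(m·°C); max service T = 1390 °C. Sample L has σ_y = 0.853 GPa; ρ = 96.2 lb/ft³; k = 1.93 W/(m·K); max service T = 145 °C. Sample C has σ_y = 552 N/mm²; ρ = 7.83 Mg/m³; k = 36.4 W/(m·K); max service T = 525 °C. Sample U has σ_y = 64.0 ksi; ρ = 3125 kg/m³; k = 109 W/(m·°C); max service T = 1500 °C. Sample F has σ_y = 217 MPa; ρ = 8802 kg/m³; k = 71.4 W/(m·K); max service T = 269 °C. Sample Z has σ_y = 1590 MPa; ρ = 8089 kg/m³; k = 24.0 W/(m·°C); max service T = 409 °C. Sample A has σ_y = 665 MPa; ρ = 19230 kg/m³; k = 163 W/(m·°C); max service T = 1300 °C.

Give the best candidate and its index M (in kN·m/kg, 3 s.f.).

Screen on constraints: k ≥ 90.2 W/(m·K); max service T ≥ 467 °C. Survivors: sample G, sample U, sample A.
Convert each candidate to consistent units, then evaluate M:
  sample G: σ_y = 543.0 MPa, ρ = 10200 kg/m³
  sample U: σ_y = 441.3 MPa, ρ = 3125 kg/m³
  sample A: σ_y = 665.0 MPa, ρ = 19230 kg/m³
  sample U: M = 141 kN·m/kg
  sample G: M = 53.2 kN·m/kg
  sample A: M = 34.6 kN·m/kg
Sample U has the largest M.

sample U, M = 141 kN·m/kg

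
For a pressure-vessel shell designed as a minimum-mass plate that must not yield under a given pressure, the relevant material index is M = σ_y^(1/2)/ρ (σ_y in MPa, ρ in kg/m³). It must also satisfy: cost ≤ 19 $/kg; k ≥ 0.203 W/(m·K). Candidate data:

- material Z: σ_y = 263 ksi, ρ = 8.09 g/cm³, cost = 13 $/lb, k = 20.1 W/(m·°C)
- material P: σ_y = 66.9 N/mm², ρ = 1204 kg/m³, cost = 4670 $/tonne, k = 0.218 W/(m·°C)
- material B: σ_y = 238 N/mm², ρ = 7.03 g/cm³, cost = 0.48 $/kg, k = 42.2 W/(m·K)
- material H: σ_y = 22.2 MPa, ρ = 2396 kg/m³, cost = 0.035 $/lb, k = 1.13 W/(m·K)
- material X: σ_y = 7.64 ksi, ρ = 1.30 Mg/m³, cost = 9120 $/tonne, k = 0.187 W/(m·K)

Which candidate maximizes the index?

material P

Screen on constraints: cost ≤ 19 $/kg; k ≥ 0.203 W/(m·K). Survivors: material P, material B, material H.
In SI units:
  material P: σ_y = 66.90 MPa, ρ = 1204 kg/m³
  material B: σ_y = 238.0 MPa, ρ = 7030 kg/m³
  material H: σ_y = 22.20 MPa, ρ = 2396 kg/m³
  material P: M = 6.79×10⁻³
  material B: M = 2.19×10⁻³
  material H: M = 1.97×10⁻³
Material P ranks first.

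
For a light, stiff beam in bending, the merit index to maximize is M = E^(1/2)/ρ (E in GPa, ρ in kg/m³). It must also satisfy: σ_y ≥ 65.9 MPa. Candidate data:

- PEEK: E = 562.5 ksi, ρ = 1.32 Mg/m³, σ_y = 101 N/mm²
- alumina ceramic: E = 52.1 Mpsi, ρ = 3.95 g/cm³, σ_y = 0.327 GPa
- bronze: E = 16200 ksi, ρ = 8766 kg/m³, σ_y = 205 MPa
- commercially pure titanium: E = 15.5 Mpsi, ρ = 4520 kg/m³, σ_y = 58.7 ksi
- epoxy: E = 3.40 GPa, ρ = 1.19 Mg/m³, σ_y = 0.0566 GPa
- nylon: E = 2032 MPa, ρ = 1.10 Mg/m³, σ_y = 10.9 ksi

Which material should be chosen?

alumina ceramic

Screen on constraints: σ_y ≥ 65.9 MPa. Survivors: PEEK, alumina ceramic, bronze, commercially pure titanium, nylon.
Putting every candidate on a common basis:
  PEEK: E = 3.878 GPa, ρ = 1320 kg/m³
  alumina ceramic: E = 359.2 GPa, ρ = 3950 kg/m³
  bronze: E = 111.7 GPa, ρ = 8766 kg/m³
  commercially pure titanium: E = 106.9 GPa, ρ = 4520 kg/m³
  nylon: E = 2.032 GPa, ρ = 1100 kg/m³
  alumina ceramic: M = 4.80×10⁻³
  commercially pure titanium: M = 2.29×10⁻³
  PEEK: M = 1.49×10⁻³
  nylon: M = 1.30×10⁻³
  bronze: M = 1.21×10⁻³
Alumina ceramic has the largest M.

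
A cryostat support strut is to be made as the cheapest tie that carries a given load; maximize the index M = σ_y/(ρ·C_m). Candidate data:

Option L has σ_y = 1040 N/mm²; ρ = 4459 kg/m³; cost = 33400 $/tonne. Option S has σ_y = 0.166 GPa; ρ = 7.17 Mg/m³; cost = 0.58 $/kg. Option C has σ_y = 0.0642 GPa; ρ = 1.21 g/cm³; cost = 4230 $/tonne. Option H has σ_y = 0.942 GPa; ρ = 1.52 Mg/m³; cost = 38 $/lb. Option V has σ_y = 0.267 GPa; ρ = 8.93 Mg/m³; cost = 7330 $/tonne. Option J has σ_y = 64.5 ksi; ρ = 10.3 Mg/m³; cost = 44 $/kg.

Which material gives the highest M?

In SI units:
  option L: σ_y = 1040 MPa, ρ = 4459 kg/m³, cost = 33.40 $/kg
  option S: σ_y = 166.0 MPa, ρ = 7170 kg/m³, cost = 0.5800 $/kg
  option C: σ_y = 64.20 MPa, ρ = 1210 kg/m³, cost = 4.230 $/kg
  option H: σ_y = 942.0 MPa, ρ = 1520 kg/m³, cost = 83.77 $/kg
  option V: σ_y = 267.0 MPa, ρ = 8930 kg/m³, cost = 7.330 $/kg
  option J: σ_y = 444.7 MPa, ρ = 10300 kg/m³, cost = 44.00 $/kg
  option S: M = 39.9 kN·m per $
  option C: M = 12.5 kN·m per $
  option H: M = 7.40 kN·m per $
  option L: M = 6.98 kN·m per $
  option V: M = 4.08 kN·m per $
  option J: M = 0.981 kN·m per $
Option S has the largest M.

option S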